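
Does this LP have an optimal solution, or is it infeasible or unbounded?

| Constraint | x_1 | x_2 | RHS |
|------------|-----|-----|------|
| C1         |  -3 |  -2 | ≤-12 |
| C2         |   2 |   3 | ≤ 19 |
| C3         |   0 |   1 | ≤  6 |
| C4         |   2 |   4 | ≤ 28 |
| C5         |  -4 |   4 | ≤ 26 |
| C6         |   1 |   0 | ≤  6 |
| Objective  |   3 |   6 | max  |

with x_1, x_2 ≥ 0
The point (0.5, 6) satisfies every constraint, so the LP is feasible; the constraints give x_1 ≤ 6 and x_2 ≤ 6, which with x_1, x_2 ≥ 0 keep the feasible region inside a bounded box. A feasible, bounded LP attains a finite optimum at a vertex.

Evaluating z = 3x_1 + 6x_2 at each vertex:
  (4, 0): z = 12
  (6, 0): z = 18
  (6, 2.333): z = 32
  (0.5, 6): z = 37.5
  (0, 6): z = 36

Bounded optimum: z* = 37.5 at (0.5, 6).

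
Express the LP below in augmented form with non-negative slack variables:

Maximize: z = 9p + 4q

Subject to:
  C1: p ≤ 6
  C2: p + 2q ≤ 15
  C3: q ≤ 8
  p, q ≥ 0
max z = 9p + 4q

s.t.
  p + s1 = 6
  p + 2q + s2 = 15
  q + s3 = 8
  p, q, s1, s2, s3 ≥ 0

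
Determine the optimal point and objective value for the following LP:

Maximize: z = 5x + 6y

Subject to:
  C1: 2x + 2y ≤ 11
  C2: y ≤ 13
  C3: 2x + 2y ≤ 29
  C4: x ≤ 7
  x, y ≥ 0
x = 0, y = 5.5, z = 33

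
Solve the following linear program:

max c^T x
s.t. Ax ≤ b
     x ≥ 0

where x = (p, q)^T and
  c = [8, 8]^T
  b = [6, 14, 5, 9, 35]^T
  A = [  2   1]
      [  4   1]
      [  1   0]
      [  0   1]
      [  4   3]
p = 0, q = 6, z = 48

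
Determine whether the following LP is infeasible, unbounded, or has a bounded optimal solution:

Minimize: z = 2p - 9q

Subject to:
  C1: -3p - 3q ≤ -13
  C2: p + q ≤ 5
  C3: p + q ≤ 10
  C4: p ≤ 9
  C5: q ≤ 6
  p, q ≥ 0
The point (0, 5) satisfies every constraint, so the LP is feasible; the constraints give p ≤ 9 and q ≤ 6, which with p, q ≥ 0 keep the feasible region inside a bounded box. A feasible, bounded LP attains a finite optimum at a vertex.

Evaluating z = 2p - 9q at each vertex:
  (4.333, 0): z = 8.667
  (5, 0): z = 10
  (0, 5): z = -45
  (0, 4.333): z = -39

The LP has an optimal solution: (0, 5) with z = -45.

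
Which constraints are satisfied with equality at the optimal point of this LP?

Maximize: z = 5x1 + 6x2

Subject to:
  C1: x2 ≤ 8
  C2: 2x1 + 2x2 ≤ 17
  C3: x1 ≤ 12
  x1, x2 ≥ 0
Optimal: x1 = 0.5, x2 = 8
Binding: C1, C2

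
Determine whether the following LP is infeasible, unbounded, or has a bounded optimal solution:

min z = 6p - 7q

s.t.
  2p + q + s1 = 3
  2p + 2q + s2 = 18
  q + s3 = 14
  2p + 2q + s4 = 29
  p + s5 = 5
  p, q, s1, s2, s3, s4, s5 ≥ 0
The point (0, 3) satisfies every constraint, so the LP is feasible; the constraints give p ≤ 5 and q ≤ 14, which with p, q ≥ 0 keep the feasible region inside a bounded box. A feasible, bounded LP attains a finite optimum at a vertex.

Bounded optimum: z* = -21 at (0, 3).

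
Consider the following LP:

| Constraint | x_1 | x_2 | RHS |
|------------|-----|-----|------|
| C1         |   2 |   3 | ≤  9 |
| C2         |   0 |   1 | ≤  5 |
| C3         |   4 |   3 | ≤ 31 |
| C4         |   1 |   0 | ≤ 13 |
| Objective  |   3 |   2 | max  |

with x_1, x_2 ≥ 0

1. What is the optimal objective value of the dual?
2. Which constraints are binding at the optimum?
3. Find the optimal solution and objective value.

1. 13.5 (by strong duality, equal to the primal optimum)
2. C1, x_2 ≥ 0
3. x_1 = 4.5, x_2 = 0, z = 13.5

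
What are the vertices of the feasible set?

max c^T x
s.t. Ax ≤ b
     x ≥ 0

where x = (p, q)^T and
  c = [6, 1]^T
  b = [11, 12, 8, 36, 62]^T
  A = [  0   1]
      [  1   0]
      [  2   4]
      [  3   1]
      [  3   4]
Each vertex is the intersection of two constraint boundaries that also satisfies all remaining constraints:
  p = 0 and q = 0 → (0, 0)
  2p + 4q = 8 and q = 0 → (4, 0)
  2p + 4q = 8 and p = 0 → (0, 2)

Vertices: (0, 0), (4, 0), (0, 2)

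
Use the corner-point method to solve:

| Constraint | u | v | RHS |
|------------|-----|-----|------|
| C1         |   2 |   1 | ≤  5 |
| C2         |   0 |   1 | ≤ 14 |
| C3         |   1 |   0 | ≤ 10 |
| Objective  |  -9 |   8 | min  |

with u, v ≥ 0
Each vertex is the intersection of two constraint boundaries that also satisfies all remaining constraints:
  u = 0 and v = 0 → (0, 0)
  2u + v = 5 and v = 0 → (2.5, 0)
  2u + v = 5 and u = 0 → (0, 5)

Evaluating z = -9u + 8v at each vertex:
  (0, 0): z = 0
  (2.5, 0): z = -22.5
  (0, 5): z = 40

The minimum is at (2.5, 0) with z = -22.5.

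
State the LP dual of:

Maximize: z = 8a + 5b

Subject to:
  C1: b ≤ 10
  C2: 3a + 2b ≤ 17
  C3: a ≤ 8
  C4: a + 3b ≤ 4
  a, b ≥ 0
Minimize: z = 10y1 + 17y2 + 8y3 + 4y4

Subject to:
  C1: -3y2 - y3 - y4 ≤ -8
  C2: -y1 - 2y2 - 3y4 ≤ -5
  y1, y2, y3, y4 ≥ 0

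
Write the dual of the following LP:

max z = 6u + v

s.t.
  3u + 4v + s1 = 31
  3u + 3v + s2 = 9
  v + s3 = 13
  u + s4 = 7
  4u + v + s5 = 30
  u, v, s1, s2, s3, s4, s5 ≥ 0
Minimize: z = 31y1 + 9y2 + 13y3 + 7y4 + 30y5

Subject to:
  C1: -3y1 - 3y2 - y4 - 4y5 ≤ -6
  C2: -4y1 - 3y2 - y3 - y5 ≤ -1
  y1, y2, y3, y4, y5 ≥ 0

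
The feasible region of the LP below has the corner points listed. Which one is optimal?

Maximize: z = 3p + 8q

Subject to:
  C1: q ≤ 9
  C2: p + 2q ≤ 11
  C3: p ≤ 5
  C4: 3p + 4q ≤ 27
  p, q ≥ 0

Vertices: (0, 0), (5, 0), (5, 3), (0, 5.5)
Evaluating z = 3p + 8q at each vertex:
  (0, 0): z = 0
  (5, 0): z = 15
  (5, 3): z = 39
  (0, 5.5): z = 44

The largest value is z = 44, attained at (0, 5.5).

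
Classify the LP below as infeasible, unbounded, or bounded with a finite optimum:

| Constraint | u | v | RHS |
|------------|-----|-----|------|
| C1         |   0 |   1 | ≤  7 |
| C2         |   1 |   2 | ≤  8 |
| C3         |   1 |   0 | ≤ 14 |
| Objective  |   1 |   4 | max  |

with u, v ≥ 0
The point (0, 4) satisfies every constraint, so the LP is feasible; the constraints give u ≤ 14 and v ≤ 7, which with u, v ≥ 0 keep the feasible region inside a bounded box. A feasible, bounded LP attains a finite optimum at a vertex.

Evaluating z = u + 4v at each vertex:
  (0, 0): z = 0
  (8, 0): z = 8
  (0, 4): z = 16

Bounded optimum: z* = 16 at (0, 4).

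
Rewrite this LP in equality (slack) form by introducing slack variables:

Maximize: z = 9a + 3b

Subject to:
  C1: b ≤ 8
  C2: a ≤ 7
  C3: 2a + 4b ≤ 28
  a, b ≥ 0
max z = 9a + 3b

s.t.
  b + s1 = 8
  a + s2 = 7
  2a + 4b + s3 = 28
  a, b, s1, s2, s3 ≥ 0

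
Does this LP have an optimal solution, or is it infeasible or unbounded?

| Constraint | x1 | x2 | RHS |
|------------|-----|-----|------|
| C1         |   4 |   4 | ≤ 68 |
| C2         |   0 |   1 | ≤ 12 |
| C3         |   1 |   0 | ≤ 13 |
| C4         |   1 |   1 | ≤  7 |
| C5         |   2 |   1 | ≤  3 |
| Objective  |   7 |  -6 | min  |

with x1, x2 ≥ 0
The point (0, 3) satisfies every constraint, so the LP is feasible; the constraints give x1 ≤ 13 and x2 ≤ 12, which with x1, x2 ≥ 0 keep the feasible region inside a bounded box. A feasible, bounded LP attains a finite optimum at a vertex.

Evaluating z = 7x1 - 6x2 at each vertex:
  (0, 0): z = 0
  (1.5, 0): z = 10.5
  (0, 3): z = -18

Feasible with finite optimum z* = -18 at (0, 3).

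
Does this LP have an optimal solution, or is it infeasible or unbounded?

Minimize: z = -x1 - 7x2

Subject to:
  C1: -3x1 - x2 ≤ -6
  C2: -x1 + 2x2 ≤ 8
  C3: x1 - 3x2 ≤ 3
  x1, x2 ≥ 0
Feasible point: (2, 0) satisfies every constraint, so the LP is feasible.
Direction d = (2, 1): for each constraint row a, a·d ≤ 0 —
  (-3)(2) + (-1)(1) = -7 ≤ 0
  (-1)(2) + (2)(1) = 0 ≤ 0
  (1)(2) + (-3)(1) = -1 ≤ 0
and d ≥ 0, so (2, 0) + t·d stays feasible for every t ≥ 0. Along this ray z = -x1 - 7x2 changes by -9 per unit t, so z → −∞.

Unbounded: there is a feasible ray along which z → −∞.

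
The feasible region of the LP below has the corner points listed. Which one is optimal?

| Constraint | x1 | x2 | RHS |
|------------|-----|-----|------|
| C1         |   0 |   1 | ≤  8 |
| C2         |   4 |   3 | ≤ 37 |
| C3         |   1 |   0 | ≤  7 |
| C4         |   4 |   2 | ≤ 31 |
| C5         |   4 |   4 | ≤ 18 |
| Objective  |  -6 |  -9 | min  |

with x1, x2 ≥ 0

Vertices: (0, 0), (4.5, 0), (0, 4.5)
Evaluating z = -6x1 - 9x2 at each vertex:
  (0, 0): z = 0
  (4.5, 0): z = -27
  (0, 4.5): z = -40.5

The smallest value is z = -40.5, attained at (0, 4.5).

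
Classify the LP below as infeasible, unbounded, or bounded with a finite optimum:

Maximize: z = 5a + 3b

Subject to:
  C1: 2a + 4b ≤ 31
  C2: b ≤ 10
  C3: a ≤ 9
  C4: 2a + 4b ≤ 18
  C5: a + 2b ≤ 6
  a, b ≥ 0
The point (6, 0) satisfies every constraint, so the LP is feasible; the constraints give a ≤ 9 and b ≤ 10, which with a, b ≥ 0 keep the feasible region inside a bounded box. A feasible, bounded LP attains a finite optimum at a vertex.

Bounded optimum: z* = 30 at (6, 0).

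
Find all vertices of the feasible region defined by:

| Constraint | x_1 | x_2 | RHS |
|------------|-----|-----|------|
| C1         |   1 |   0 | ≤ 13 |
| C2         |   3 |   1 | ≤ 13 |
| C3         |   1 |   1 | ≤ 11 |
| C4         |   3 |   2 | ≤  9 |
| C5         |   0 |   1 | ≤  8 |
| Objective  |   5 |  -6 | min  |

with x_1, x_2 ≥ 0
Each vertex is the intersection of two constraint boundaries that also satisfies all remaining constraints:
  x_1 = 0 and x_2 = 0 → (0, 0)
  3x_1 + 2x_2 = 9 and x_2 = 0 → (3, 0)
  3x_1 + 2x_2 = 9 and x_1 = 0 → (0, 4.5)

Vertices: (0, 0), (3, 0), (0, 4.5)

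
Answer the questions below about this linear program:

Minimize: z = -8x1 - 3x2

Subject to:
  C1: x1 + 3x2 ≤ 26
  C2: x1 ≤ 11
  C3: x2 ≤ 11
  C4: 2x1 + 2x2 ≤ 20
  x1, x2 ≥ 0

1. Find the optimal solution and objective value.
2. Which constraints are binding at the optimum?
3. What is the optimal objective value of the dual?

1. x1 = 10, x2 = 0, z = -80
2. C4, x2 ≥ 0
3. -80 (by strong duality, equal to the primal optimum)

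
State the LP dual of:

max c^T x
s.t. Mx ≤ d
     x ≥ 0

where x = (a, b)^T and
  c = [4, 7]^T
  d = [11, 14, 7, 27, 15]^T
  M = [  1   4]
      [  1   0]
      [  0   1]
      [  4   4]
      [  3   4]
Minimize: z = 11y1 + 14y2 + 7y3 + 27y4 + 15y5

Subject to:
  C1: -y1 - y2 - 4y4 - 3y5 ≤ -4
  C2: -4y1 - y3 - 4y4 - 4y5 ≤ -7
  y1, y2, y3, y4, y5 ≥ 0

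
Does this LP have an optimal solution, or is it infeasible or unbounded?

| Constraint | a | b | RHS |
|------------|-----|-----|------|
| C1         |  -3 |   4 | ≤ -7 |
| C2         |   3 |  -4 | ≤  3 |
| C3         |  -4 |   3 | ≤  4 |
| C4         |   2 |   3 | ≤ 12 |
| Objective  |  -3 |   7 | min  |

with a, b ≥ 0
C2 requires 3a - 4b ≤ 3, while C1 (-3a + 4b ≤ -7) is equivalent to 3a - 4b ≥ 7. Together they would need 7 ≤ 3a - 4b ≤ 3, which is impossible since 7 > 3. No point satisfies all constraints.

Infeasible: no point satisfies all constraints simultaneously.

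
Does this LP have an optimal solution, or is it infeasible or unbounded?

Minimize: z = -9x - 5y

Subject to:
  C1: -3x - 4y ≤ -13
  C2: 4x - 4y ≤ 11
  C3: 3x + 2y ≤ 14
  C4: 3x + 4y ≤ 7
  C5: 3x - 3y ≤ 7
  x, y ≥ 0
C4 requires 3x + 4y ≤ 7, while C1 (-3x - 4y ≤ -13) is equivalent to 3x + 4y ≥ 13. Together they would need 13 ≤ 3x + 4y ≤ 7, which is impossible since 13 > 7. No point satisfies all constraints.

Infeasible — the constraint set is empty.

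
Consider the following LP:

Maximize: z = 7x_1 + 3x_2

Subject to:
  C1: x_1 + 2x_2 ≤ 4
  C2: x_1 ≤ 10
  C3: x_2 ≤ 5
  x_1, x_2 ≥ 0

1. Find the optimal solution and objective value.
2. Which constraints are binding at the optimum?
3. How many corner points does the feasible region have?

1. x_1 = 4, x_2 = 0, z = 28
2. C1, x_2 ≥ 0
3. 3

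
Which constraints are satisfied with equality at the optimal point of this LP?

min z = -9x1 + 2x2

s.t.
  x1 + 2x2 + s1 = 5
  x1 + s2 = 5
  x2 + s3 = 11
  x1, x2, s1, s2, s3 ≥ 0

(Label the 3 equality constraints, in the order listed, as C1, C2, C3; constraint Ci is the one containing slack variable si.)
Optimal: x1 = 5, x2 = 0
Slack at optimum:
  C1: slack = 0 (binding)
  C2: slack = 0 (binding)
  C3: slack = 11
  x1 ≥ 0: x1 = 5
  x2 ≥ 0: x2 = 0 (binding)
Binding constraints: C1, C2, x2 ≥ 0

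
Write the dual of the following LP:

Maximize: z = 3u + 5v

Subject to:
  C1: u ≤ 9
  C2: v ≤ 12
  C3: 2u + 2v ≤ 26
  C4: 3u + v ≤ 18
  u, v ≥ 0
Minimize: z = 9y1 + 12y2 + 26y3 + 18y4

Subject to:
  C1: -y1 - 2y3 - 3y4 ≤ -3
  C2: -y2 - 2y3 - y4 ≤ -5
  y1, y2, y3, y4 ≥ 0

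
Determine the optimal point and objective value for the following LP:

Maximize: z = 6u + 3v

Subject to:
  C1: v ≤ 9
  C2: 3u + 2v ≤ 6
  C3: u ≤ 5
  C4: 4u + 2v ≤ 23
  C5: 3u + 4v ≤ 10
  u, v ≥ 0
Each vertex is the intersection of two constraint boundaries that also satisfies all remaining constraints:
  u = 0 and v = 0 → (0, 0)
  3u + 2v = 6 and v = 0 → (2, 0)
  3u + 2v = 6 and 3u + 4v = 10 → (0.6667, 2)
  3u + 4v = 10 and u = 0 → (0, 2.5)

Evaluating z = 6u + 3v at each vertex:
  (0, 0): z = 0
  (2, 0): z = 12
  (0.6667, 2): z = 10
  (0, 2.5): z = 7.5

The maximum is at (2, 0) with z = 12.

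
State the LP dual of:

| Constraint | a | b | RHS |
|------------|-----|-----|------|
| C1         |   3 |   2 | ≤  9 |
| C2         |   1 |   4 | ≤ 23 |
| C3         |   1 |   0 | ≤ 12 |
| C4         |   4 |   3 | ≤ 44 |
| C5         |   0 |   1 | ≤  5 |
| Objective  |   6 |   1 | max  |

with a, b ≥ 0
Minimize: z = 9y1 + 23y2 + 12y3 + 44y4 + 5y5

Subject to:
  C1: -3y1 - y2 - y3 - 4y4 ≤ -6
  C2: -2y1 - 4y2 - 3y4 - y5 ≤ -1
  y1, y2, y3, y4, y5 ≥ 0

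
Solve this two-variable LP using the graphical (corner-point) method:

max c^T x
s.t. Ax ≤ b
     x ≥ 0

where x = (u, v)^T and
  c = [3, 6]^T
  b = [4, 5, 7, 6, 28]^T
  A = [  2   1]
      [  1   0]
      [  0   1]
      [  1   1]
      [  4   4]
Each vertex is the intersection of two constraint boundaries that also satisfies all remaining constraints:
  u = 0 and v = 0 → (0, 0)
  2u + v = 4 and v = 0 → (2, 0)
  2u + v = 4 and u = 0 → (0, 4)

Evaluating z = 3u + 6v at each vertex:
  (0, 0): z = 0
  (2, 0): z = 6
  (0, 4): z = 24

The maximum is at (0, 4) with z = 24.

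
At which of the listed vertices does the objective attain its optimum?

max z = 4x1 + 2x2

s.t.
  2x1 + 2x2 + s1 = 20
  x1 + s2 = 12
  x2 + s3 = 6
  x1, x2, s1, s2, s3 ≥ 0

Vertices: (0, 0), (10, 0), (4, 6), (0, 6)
Evaluating z = 4x1 + 2x2 at each vertex:
  (0, 0): z = 0
  (10, 0): z = 40
  (4, 6): z = 28
  (0, 6): z = 12

The largest value is z = 40, attained at (10, 0).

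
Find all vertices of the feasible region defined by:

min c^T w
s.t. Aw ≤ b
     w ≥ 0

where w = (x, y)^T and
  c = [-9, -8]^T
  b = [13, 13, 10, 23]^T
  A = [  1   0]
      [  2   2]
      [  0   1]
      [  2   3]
Each vertex is the intersection of two constraint boundaries that also satisfies all remaining constraints:
  x = 0 and y = 0 → (0, 0)
  2x + 2y = 13 and y = 0 → (6.5, 0)
  2x + 2y = 13 and x = 0 → (0, 6.5)

Vertices: (0, 0), (6.5, 0), (0, 6.5)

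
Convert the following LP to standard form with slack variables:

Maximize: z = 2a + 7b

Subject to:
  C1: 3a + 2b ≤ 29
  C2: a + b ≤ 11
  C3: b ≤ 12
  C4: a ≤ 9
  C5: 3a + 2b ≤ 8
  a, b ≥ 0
max z = 2a + 7b

s.t.
  3a + 2b + s1 = 29
  a + b + s2 = 11
  b + s3 = 12
  a + s4 = 9
  3a + 2b + s5 = 8
  a, b, s1, s2, s3, s4, s5 ≥ 0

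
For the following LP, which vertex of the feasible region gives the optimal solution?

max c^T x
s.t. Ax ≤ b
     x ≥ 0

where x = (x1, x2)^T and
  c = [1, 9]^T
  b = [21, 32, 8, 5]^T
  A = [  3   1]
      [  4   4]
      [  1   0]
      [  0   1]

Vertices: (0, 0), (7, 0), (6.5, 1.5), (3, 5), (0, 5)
(3, 5) with z = 48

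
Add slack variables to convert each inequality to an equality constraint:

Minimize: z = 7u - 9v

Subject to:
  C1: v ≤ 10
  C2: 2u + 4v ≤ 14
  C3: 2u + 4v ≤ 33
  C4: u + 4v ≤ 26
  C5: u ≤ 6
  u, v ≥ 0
min z = 7u - 9v

s.t.
  v + s1 = 10
  2u + 4v + s2 = 14
  2u + 4v + s3 = 33
  u + 4v + s4 = 26
  u + s5 = 6
  u, v, s1, s2, s3, s4, s5 ≥ 0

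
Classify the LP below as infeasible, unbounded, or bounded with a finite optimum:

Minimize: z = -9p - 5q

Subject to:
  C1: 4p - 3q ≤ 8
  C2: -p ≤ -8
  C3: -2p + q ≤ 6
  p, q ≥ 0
Feasible point: (8, 8) satisfies every constraint, so the LP is feasible.
Direction d = (3, 4): for each constraint row a, a·d ≤ 0 —
  (4)(3) + (-3)(4) = 0 ≤ 0
  (-1)(3) + (0)(4) = -3 ≤ 0
  (-2)(3) + (1)(4) = -2 ≤ 0
and d ≥ 0, so (8, 8) + t·d stays feasible for every t ≥ 0. Along this ray z = -9p - 5q changes by -47 per unit t, so z → −∞.

The LP is unbounded; z can be made arbitrarily small.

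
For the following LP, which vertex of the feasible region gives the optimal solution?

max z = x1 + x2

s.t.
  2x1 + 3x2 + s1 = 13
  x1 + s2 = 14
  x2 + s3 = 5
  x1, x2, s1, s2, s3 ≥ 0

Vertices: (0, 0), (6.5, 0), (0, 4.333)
(6.5, 0) with z = 6.5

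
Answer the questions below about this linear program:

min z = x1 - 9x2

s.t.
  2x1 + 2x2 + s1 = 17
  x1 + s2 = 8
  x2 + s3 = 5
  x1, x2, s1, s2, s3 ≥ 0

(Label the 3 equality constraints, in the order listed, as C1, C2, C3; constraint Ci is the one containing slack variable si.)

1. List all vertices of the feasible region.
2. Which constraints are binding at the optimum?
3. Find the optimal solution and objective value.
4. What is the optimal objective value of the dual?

1. (0, 0), (8, 0), (8, 0.5), (3.5, 5), (0, 5)
2. C3, x1 ≥ 0
3. x1 = 0, x2 = 5, z = -45
4. -45 (by strong duality, equal to the primal optimum)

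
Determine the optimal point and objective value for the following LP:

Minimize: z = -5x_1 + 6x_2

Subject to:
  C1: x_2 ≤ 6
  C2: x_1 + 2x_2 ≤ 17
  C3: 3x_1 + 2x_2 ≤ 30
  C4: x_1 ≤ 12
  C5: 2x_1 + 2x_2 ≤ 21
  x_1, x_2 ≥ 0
Each vertex is the intersection of two constraint boundaries that also satisfies all remaining constraints:
  x_1 = 0 and x_2 = 0 → (0, 0)
  3x_1 + 2x_2 = 30 and x_2 = 0 → (10, 0)
  3x_1 + 2x_2 = 30 and 2x_1 + 2x_2 = 21 → (9, 1.5)
  x_2 = 6 and 2x_1 + 2x_2 = 21 → (4.5, 6)
  x_2 = 6 and x_1 = 0 → (0, 6)

Evaluating z = -5x_1 + 6x_2 at each vertex:
  (0, 0): z = 0
  (10, 0): z = -50
  (9, 1.5): z = -36
  (4.5, 6): z = 13.5
  (0, 6): z = 36

The minimum is at (10, 0) with z = -50.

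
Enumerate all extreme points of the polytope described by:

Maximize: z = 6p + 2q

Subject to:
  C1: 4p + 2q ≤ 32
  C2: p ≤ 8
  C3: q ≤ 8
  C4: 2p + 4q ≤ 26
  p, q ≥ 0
Each vertex is the intersection of two constraint boundaries that also satisfies all remaining constraints:
  p = 0 and q = 0 → (0, 0)
  4p + 2q = 32 and p = 8 → (8, 0)
  4p + 2q = 32 and 2p + 4q = 26 → (6.333, 3.333)
  2p + 4q = 26 and p = 0 → (0, 6.5)

Vertices: (0, 0), (8, 0), (6.333, 3.333), (0, 6.5)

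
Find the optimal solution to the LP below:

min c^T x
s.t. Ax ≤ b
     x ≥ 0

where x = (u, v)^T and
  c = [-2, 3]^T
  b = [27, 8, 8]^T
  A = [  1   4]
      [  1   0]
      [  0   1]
u = 8, v = 0, z = -16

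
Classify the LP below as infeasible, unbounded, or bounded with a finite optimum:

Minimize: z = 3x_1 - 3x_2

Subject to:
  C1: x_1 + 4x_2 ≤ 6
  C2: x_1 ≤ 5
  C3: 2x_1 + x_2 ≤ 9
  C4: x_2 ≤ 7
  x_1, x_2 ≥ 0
The point (0, 1.5) satisfies every constraint, so the LP is feasible; the constraints give x_1 ≤ 5 and x_2 ≤ 7, which with x_1, x_2 ≥ 0 keep the feasible region inside a bounded box. A feasible, bounded LP attains a finite optimum at a vertex.

Bounded optimum: z* = -4.5 at (0, 1.5).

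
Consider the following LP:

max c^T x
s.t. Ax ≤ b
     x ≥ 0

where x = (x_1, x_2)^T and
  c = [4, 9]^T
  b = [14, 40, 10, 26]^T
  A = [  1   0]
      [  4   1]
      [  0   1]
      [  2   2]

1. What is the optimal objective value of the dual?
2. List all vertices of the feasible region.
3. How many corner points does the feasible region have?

1. 102 (by strong duality, equal to the primal optimum)
2. (0, 0), (10, 0), (9, 4), (3, 10), (0, 10)
3. 5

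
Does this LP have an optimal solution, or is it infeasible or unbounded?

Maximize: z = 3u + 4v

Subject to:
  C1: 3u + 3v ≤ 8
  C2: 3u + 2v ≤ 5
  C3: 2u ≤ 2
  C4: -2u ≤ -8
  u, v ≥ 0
C3 requires 2u ≤ 2, while C4 (-2u ≤ -8) is equivalent to 2u ≥ 8. Together they would need 8 ≤ 2u ≤ 2, which is impossible since 8 > 2. No point satisfies all constraints.

Infeasible: no point satisfies all constraints simultaneously.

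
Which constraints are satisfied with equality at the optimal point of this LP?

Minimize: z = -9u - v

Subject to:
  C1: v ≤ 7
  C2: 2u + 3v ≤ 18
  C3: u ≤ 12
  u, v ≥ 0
Optimal: u = 9, v = 0
Slack at optimum:
  C1: slack = 7
  C2: slack = 0 (binding)
  C3: slack = 3
  u ≥ 0: u = 9
  v ≥ 0: v = 0 (binding)
Binding constraints: C2, v ≥ 0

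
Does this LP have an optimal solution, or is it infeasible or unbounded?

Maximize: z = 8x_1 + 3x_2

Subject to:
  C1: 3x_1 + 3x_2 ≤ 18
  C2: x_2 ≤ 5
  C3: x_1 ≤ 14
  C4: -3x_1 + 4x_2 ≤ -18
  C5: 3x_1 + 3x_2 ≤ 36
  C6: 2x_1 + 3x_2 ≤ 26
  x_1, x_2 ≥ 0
The point (6, 0) satisfies every constraint, so the LP is feasible; the constraints give x_1 ≤ 14 and x_2 ≤ 5, which with x_1, x_2 ≥ 0 keep the feasible region inside a bounded box. A feasible, bounded LP attains a finite optimum at a vertex.

Evaluating z = 8x_1 + 3x_2 at each vertex:
  (6, 0): z = 48

Feasible with finite optimum z* = 48 at (6, 0).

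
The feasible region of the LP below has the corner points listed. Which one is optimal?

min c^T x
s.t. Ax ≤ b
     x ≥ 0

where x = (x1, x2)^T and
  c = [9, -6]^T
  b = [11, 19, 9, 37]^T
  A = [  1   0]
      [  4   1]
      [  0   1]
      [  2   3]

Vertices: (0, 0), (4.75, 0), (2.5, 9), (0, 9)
(0, 9) with z = -54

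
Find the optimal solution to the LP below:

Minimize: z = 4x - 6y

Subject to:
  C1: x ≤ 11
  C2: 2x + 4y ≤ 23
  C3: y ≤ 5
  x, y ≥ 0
Each vertex is the intersection of two constraint boundaries that also satisfies all remaining constraints:
  x = 0 and y = 0 → (0, 0)
  x = 11 and y = 0 → (11, 0)
  x = 11 and 2x + 4y = 23 → (11, 0.25)
  2x + 4y = 23 and y = 5 → (1.5, 5)
  y = 5 and x = 0 → (0, 5)

Evaluating z = 4x - 6y at each vertex:
  (0, 0): z = 0
  (11, 0): z = 44
  (11, 0.25): z = 42.5
  (1.5, 5): z = -24
  (0, 5): z = -30

The minimum is at (0, 5) with z = -30.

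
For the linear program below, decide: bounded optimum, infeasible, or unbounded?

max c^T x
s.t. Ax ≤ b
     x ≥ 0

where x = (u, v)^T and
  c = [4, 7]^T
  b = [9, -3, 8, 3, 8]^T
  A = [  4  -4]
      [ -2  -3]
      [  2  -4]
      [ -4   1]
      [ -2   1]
Feasible point: (0, 1) satisfies every constraint, so the LP is feasible.
Direction d = (1, 1): for each constraint row a, a·d ≤ 0 —
  (4)(1) + (-4)(1) = 0 ≤ 0
  (-2)(1) + (-3)(1) = -5 ≤ 0
  (2)(1) + (-4)(1) = -2 ≤ 0
  (-4)(1) + (1)(1) = -3 ≤ 0
  (-2)(1) + (1)(1) = -1 ≤ 0
and d ≥ 0, so (0, 1) + t·d stays feasible for every t ≥ 0. Along this ray z = 4u + 7v changes by 11 per unit t, so z → +∞.

Unbounded — the objective can increase without bound over the feasible region.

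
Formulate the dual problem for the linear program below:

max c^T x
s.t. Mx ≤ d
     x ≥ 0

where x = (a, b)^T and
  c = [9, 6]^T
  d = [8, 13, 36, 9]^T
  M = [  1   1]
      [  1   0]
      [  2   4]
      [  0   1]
Minimize: z = 8y1 + 13y2 + 36y3 + 9y4

Subject to:
  C1: -y1 - y2 - 2y3 ≤ -9
  C2: -y1 - 4y3 - y4 ≤ -6
  y1, y2, y3, y4 ≥ 0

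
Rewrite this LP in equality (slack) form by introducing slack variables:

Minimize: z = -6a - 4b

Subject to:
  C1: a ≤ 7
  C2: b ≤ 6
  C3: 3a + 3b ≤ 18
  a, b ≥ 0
min z = -6a - 4b

s.t.
  a + s1 = 7
  b + s2 = 6
  3a + 3b + s3 = 18
  a, b, s1, s2, s3 ≥ 0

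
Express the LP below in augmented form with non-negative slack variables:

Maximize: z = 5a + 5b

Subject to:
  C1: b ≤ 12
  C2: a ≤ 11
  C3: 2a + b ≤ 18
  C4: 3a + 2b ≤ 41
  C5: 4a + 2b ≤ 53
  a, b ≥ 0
max z = 5a + 5b

s.t.
  b + s1 = 12
  a + s2 = 11
  2a + b + s3 = 18
  3a + 2b + s4 = 41
  4a + 2b + s5 = 53
  a, b, s1, s2, s3, s4, s5 ≥ 0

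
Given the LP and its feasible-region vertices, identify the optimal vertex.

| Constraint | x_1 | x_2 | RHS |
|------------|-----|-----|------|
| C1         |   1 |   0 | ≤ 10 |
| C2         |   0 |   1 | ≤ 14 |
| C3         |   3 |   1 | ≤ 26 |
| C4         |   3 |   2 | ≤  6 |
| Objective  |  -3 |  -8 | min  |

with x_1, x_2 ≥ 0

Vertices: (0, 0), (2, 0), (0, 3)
(0, 3) with z = -24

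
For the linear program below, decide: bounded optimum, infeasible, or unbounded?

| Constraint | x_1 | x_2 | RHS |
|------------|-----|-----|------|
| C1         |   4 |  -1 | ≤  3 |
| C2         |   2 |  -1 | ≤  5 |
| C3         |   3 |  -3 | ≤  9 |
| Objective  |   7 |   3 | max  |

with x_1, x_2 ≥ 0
Feasible point: (0, 0) satisfies every constraint, so the LP is feasible.
Direction d = (0, 1): for each constraint row a, a·d ≤ 0 —
  (4)(0) + (-1)(1) = -1 ≤ 0
  (2)(0) + (-1)(1) = -1 ≤ 0
  (3)(0) + (-3)(1) = -3 ≤ 0
and d ≥ 0, so (0, 0) + t·d stays feasible for every t ≥ 0. Along this ray z = 7x_1 + 3x_2 changes by 3 per unit t, so z → +∞.

The LP is unbounded; z can be made arbitrarily large.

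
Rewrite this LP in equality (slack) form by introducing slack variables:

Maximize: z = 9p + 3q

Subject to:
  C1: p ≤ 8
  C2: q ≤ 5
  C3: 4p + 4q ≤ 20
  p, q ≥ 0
max z = 9p + 3q

s.t.
  p + s1 = 8
  q + s2 = 5
  4p + 4q + s3 = 20
  p, q, s1, s2, s3 ≥ 0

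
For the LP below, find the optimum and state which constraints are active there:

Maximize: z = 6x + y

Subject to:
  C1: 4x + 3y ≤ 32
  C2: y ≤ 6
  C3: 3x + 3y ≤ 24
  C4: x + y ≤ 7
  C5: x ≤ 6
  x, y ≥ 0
Optimal: x = 6, y = 1
Slack at optimum:
  C1: slack = 5
  C2: slack = 5
  C3: slack = 3
  C4: slack = 0 (binding)
  C5: slack = 0 (binding)
  x ≥ 0: x = 6
  y ≥ 0: y = 1
Binding constraints: C4, C5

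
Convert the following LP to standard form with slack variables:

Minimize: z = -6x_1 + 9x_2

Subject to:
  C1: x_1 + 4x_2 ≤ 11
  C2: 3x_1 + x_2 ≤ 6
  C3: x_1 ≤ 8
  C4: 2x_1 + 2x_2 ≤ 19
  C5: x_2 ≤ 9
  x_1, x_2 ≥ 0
min z = -6x_1 + 9x_2

s.t.
  x_1 + 4x_2 + s1 = 11
  3x_1 + x_2 + s2 = 6
  x_1 + s3 = 8
  2x_1 + 2x_2 + s4 = 19
  x_2 + s5 = 9
  x_1, x_2, s1, s2, s3, s4, s5 ≥ 0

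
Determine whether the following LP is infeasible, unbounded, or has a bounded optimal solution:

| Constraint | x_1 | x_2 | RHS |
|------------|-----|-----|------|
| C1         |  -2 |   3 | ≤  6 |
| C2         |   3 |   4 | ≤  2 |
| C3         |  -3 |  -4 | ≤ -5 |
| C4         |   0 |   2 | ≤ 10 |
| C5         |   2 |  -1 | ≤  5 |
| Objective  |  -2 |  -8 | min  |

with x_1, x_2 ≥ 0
C2 requires 3x_1 + 4x_2 ≤ 2, while C3 (-3x_1 - 4x_2 ≤ -5) is equivalent to 3x_1 + 4x_2 ≥ 5. Together they would need 5 ≤ 3x_1 + 4x_2 ≤ 2, which is impossible since 5 > 2. No point satisfies all constraints.

The feasible region is empty; the LP is infeasible.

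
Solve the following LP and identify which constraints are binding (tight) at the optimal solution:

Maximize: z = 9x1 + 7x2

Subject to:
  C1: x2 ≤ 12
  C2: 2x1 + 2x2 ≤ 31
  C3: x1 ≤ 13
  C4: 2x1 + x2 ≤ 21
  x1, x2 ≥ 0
Optimal: x1 = 5.5, x2 = 10
Slack at optimum:
  C1: slack = 2
  C2: slack = 0 (binding)
  C3: slack = 7.5
  C4: slack = 0 (binding)
  x1 ≥ 0: x1 = 5.5
  x2 ≥ 0: x2 = 10
Binding constraints: C2, C4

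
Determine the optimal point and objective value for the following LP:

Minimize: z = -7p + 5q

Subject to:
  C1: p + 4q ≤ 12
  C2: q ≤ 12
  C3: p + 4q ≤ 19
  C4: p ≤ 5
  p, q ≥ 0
p = 5, q = 0, z = -35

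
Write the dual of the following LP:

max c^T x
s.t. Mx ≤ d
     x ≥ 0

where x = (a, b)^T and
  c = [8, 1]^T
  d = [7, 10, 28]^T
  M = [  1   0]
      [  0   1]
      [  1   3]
Minimize: z = 7y1 + 10y2 + 28y3

Subject to:
  C1: -y1 - y3 ≤ -8
  C2: -y2 - 3y3 ≤ -1
  y1, y2, y3 ≥ 0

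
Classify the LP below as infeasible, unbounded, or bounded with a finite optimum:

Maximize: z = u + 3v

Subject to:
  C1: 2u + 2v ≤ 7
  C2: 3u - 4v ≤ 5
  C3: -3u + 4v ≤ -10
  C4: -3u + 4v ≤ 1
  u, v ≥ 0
C2 requires 3u - 4v ≤ 5, while C3 (-3u + 4v ≤ -10) is equivalent to 3u - 4v ≥ 10. Together they would need 10 ≤ 3u - 4v ≤ 5, which is impossible since 10 > 5. No point satisfies all constraints.

Infeasible — the constraint set is empty.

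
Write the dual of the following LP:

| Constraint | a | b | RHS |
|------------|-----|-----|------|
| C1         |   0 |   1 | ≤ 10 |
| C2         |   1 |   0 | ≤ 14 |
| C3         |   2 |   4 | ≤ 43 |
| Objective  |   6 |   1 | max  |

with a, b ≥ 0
Minimize: z = 10y1 + 14y2 + 43y3

Subject to:
  C1: -y2 - 2y3 ≤ -6
  C2: -y1 - 4y3 ≤ -1
  y1, y2, y3 ≥ 0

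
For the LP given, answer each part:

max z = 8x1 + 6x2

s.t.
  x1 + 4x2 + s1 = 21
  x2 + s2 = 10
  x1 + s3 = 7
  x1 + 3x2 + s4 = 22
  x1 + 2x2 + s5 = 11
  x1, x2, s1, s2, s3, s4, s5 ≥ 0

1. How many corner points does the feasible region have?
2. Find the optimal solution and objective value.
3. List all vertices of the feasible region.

1. 5
2. x1 = 7, x2 = 2, z = 68
3. (0, 0), (7, 0), (7, 2), (1, 5), (0, 5.25)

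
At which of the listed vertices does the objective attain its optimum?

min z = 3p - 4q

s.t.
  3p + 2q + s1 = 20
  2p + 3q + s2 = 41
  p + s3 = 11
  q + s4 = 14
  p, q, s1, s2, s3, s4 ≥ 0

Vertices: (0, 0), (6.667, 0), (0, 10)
(0, 10) with z = -40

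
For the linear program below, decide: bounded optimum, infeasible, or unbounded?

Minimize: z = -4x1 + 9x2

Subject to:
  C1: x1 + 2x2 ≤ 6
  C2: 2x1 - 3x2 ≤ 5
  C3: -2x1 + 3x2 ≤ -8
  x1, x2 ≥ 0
C2 requires 2x1 - 3x2 ≤ 5, while C3 (-2x1 + 3x2 ≤ -8) is equivalent to 2x1 - 3x2 ≥ 8. Together they would need 8 ≤ 2x1 - 3x2 ≤ 5, which is impossible since 8 > 5. No point satisfies all constraints.

Infeasible — the constraint set is empty.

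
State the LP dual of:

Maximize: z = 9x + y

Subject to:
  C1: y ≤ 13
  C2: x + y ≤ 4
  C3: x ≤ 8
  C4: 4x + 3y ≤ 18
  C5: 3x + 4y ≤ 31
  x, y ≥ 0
Minimize: z = 13y1 + 4y2 + 8y3 + 18y4 + 31y5

Subject to:
  C1: -y2 - y3 - 4y4 - 3y5 ≤ -9
  C2: -y1 - y2 - 3y4 - 4y5 ≤ -1
  y1, y2, y3, y4, y5 ≥ 0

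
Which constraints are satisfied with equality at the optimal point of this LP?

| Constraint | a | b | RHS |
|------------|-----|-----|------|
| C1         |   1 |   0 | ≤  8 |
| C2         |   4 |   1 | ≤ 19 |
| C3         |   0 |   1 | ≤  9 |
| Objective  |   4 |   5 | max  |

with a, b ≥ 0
Optimal: a = 2.5, b = 9
Slack at optimum:
  C1: slack = 5.5
  C2: slack = 0 (binding)
  C3: slack = 0 (binding)
  a ≥ 0: a = 2.5
  b ≥ 0: b = 9
Binding constraints: C2, C3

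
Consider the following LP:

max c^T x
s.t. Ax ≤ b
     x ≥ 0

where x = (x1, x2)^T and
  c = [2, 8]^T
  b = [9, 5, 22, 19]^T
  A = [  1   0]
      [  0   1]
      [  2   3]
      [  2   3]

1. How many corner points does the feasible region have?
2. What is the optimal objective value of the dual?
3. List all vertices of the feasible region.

1. 5
2. 44 (by strong duality, equal to the primal optimum)
3. (0, 0), (9, 0), (9, 0.3333), (2, 5), (0, 5)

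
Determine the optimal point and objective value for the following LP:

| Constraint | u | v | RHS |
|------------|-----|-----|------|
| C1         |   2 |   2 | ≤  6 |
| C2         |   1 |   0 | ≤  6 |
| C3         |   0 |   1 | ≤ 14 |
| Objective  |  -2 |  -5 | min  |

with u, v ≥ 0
u = 0, v = 3, z = -15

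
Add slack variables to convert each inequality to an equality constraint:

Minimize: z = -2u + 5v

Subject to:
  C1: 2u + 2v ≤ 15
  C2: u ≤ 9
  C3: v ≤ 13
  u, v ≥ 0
min z = -2u + 5v

s.t.
  2u + 2v + s1 = 15
  u + s2 = 9
  v + s3 = 13
  u, v, s1, s2, s3 ≥ 0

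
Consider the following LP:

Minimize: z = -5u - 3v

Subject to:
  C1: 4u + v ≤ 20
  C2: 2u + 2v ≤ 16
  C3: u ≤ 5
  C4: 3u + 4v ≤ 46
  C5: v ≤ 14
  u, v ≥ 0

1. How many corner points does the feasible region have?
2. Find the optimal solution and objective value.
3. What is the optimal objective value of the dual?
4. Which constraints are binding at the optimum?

1. 4
2. u = 4, v = 4, z = -32
3. -32 (by strong duality, equal to the primal optimum)
4. C1, C2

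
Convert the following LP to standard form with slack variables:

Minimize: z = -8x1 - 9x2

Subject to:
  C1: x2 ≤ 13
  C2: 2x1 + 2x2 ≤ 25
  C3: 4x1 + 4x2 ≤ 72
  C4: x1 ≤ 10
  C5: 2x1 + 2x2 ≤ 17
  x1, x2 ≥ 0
min z = -8x1 - 9x2

s.t.
  x2 + s1 = 13
  2x1 + 2x2 + s2 = 25
  4x1 + 4x2 + s3 = 72
  x1 + s4 = 10
  2x1 + 2x2 + s5 = 17
  x1, x2, s1, s2, s3, s4, s5 ≥ 0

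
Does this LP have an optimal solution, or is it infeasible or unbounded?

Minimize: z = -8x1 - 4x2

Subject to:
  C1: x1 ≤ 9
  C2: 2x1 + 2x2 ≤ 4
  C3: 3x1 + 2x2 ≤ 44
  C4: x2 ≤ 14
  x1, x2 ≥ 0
The point (2, 0) satisfies every constraint, so the LP is feasible; the constraints give x1 ≤ 9 and x2 ≤ 14, which with x1, x2 ≥ 0 keep the feasible region inside a bounded box. A feasible, bounded LP attains a finite optimum at a vertex.

Evaluating z = -8x1 - 4x2 at each vertex:
  (0, 0): z = 0
  (2, 0): z = -16
  (0, 2): z = -8

Feasible with finite optimum z* = -16 at (2, 0).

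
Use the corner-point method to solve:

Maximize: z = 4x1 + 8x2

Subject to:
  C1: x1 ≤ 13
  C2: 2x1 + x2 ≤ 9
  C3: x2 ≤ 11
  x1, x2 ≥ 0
Each vertex is the intersection of two constraint boundaries that also satisfies all remaining constraints:
  x1 = 0 and x2 = 0 → (0, 0)
  2x1 + x2 = 9 and x2 = 0 → (4.5, 0)
  2x1 + x2 = 9 and x1 = 0 → (0, 9)

Evaluating z = 4x1 + 8x2 at each vertex:
  (0, 0): z = 0
  (4.5, 0): z = 18
  (0, 9): z = 72

The maximum is at (0, 9) with z = 72.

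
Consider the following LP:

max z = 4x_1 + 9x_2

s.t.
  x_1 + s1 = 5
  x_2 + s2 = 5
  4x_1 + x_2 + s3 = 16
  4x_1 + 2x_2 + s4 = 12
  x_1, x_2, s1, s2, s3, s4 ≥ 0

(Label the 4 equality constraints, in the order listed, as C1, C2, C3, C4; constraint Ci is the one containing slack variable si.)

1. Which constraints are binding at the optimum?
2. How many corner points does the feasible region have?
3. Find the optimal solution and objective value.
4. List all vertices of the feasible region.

1. C2, C4
2. 4
3. x_1 = 0.5, x_2 = 5, z = 47
4. (0, 0), (3, 0), (0.5, 5), (0, 5)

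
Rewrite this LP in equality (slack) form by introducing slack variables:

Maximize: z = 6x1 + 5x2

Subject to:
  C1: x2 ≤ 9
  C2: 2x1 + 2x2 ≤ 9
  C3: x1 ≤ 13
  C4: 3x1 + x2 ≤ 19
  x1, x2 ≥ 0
max z = 6x1 + 5x2

s.t.
  x2 + s1 = 9
  2x1 + 2x2 + s2 = 9
  x1 + s3 = 13
  3x1 + x2 + s4 = 19
  x1, x2, s1, s2, s3, s4 ≥ 0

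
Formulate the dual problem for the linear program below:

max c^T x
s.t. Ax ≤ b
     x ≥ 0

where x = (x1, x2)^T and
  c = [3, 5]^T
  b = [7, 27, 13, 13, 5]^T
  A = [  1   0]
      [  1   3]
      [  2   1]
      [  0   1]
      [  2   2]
Minimize: z = 7y1 + 27y2 + 13y3 + 13y4 + 5y5

Subject to:
  C1: -y1 - y2 - 2y3 - 2y5 ≤ -3
  C2: -3y2 - y3 - y4 - 2y5 ≤ -5
  y1, y2, y3, y4, y5 ≥ 0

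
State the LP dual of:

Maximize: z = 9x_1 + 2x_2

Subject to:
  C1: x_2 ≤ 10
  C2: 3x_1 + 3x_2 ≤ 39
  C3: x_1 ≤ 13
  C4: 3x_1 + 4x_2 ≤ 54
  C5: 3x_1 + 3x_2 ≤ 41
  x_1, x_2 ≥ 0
Minimize: z = 10y1 + 39y2 + 13y3 + 54y4 + 41y5

Subject to:
  C1: -3y2 - y3 - 3y4 - 3y5 ≤ -9
  C2: -y1 - 3y2 - 4y4 - 3y5 ≤ -2
  y1, y2, y3, y4, y5 ≥ 0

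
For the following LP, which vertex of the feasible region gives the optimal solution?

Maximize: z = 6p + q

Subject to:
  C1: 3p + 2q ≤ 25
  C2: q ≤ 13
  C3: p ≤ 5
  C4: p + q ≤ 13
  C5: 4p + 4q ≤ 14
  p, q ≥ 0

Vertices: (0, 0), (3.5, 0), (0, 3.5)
Evaluating z = 6p + q at each vertex:
  (0, 0): z = 0
  (3.5, 0): z = 21
  (0, 3.5): z = 3.5

The largest value is z = 21, attained at (3.5, 0).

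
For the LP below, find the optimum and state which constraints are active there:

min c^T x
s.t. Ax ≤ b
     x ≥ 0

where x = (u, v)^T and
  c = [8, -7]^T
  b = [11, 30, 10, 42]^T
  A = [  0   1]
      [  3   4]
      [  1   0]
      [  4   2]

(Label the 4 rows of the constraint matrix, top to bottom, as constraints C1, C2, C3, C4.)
Optimal: u = 0, v = 7.5
Slack at optimum:
  C1: slack = 3.5
  C2: slack = 0 (binding)
  C3: slack = 10
  C4: slack = 27
  u ≥ 0: u = 0 (binding)
  v ≥ 0: v = 7.5
Binding constraints: C2, u ≥ 0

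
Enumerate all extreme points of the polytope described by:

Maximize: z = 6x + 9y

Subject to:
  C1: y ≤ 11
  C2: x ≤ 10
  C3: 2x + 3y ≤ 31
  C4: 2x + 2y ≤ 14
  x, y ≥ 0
Each vertex is the intersection of two constraint boundaries that also satisfies all remaining constraints:
  x = 0 and y = 0 → (0, 0)
  2x + 2y = 14 and y = 0 → (7, 0)
  2x + 2y = 14 and x = 0 → (0, 7)

Vertices: (0, 0), (7, 0), (0, 7)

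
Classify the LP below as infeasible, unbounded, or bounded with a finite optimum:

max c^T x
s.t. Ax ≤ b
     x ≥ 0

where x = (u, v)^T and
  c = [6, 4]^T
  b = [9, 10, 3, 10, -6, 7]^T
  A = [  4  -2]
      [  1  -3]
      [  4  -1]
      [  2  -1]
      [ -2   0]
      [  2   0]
Feasible point: (3, 9) satisfies every constraint, so the LP is feasible.
Direction d = (0, 1): for each constraint row a, a·d ≤ 0 —
  (4)(0) + (-2)(1) = -2 ≤ 0
  (1)(0) + (-3)(1) = -3 ≤ 0
  (4)(0) + (-1)(1) = -1 ≤ 0
  (2)(0) + (-1)(1) = -1 ≤ 0
  (-2)(0) + (0)(1) = 0 ≤ 0
  (2)(0) + (0)(1) = 0 ≤ 0
and d ≥ 0, so (3, 9) + t·d stays feasible for every t ≥ 0. Along this ray z = 6u + 4v changes by 4 per unit t, so z → +∞.

Unbounded: there is a feasible ray along which z → +∞.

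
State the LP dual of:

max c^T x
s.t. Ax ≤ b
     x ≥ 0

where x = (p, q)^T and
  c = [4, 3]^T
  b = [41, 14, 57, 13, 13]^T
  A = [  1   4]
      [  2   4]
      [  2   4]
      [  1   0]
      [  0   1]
Minimize: z = 41y1 + 14y2 + 57y3 + 13y4 + 13y5

Subject to:
  C1: -y1 - 2y2 - 2y3 - y4 ≤ -4
  C2: -4y1 - 4y2 - 4y3 - y5 ≤ -3
  y1, y2, y3, y4, y5 ≥ 0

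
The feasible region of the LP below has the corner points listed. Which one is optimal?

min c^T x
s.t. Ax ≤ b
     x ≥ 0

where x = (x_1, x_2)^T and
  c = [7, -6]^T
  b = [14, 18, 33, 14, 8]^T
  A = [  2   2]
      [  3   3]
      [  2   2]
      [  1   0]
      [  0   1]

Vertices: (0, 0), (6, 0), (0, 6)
Evaluating z = 7x_1 - 6x_2 at each vertex:
  (0, 0): z = 0
  (6, 0): z = 42
  (0, 6): z = -36

The smallest value is z = -36, attained at (0, 6).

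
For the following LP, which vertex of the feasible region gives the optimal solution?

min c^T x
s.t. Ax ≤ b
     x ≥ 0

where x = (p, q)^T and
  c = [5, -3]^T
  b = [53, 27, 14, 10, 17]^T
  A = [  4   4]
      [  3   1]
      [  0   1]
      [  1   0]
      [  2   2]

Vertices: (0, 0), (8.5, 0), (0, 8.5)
(0, 8.5) with z = -25.5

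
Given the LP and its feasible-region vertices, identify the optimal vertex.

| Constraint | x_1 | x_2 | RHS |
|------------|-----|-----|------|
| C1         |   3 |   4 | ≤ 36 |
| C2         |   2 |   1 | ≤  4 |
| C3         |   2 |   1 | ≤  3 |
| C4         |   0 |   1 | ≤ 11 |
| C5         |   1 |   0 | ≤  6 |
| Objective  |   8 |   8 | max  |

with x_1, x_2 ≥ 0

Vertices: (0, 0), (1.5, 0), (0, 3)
Evaluating z = 8x_1 + 8x_2 at each vertex:
  (0, 0): z = 0
  (1.5, 0): z = 12
  (0, 3): z = 24

The largest value is z = 24, attained at (0, 3).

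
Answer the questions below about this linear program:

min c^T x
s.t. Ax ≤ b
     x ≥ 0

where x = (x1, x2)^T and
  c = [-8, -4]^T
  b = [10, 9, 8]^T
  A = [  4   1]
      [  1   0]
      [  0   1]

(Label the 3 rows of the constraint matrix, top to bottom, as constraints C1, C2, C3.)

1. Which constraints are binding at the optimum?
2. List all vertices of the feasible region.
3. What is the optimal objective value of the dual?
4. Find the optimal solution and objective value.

1. C1, C3
2. (0, 0), (2.5, 0), (0.5, 8), (0, 8)
3. -36 (by strong duality, equal to the primal optimum)
4. x1 = 0.5, x2 = 8, z = -36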